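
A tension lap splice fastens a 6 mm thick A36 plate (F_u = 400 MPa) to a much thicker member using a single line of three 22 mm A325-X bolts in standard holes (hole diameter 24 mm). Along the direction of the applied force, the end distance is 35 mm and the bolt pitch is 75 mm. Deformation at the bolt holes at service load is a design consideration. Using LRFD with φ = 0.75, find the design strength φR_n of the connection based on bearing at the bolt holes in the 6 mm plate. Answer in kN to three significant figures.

Per bolt r_n = 1.2 l_c t F_u ≤ 2.4 d t F_u; upper limit = 2.4 × 22 × 6 × 400 / 1000 = 126.7 kN.
Edge bolt: l_c = 35 − 24/2 = 23 mm → 1.2 × 23 × 6 × 400 / 1000 = 66.24 → r_n = 66.24 kN.
Interior bolts: l_c = 75 − 24 = 51 mm → 1.2 × 51 × 6 × 400 / 1000 = 146.9 → r_n = 126.7 kN.
R_n = 1 × 66.24 + 2 × 126.7 = 319.7 kN.
Design strength φR_n = 0.75 × 319.7 = 240 kN.

240 kN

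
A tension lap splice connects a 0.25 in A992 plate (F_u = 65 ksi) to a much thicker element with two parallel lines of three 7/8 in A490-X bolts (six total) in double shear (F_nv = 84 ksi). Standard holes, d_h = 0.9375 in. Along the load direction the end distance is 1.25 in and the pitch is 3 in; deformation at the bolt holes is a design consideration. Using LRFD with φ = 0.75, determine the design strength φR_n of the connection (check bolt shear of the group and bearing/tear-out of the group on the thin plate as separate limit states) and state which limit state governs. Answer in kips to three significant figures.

125 kips (bearing governs)

Bolt shear: A_b = π·0.875²/4 = 0.6013 in²; R_n = 84 × 0.6013 × 6 × 2 = 606.1 kips → 0.75 × 606.1 = 455 kips.
Bearing (1.2 l_c t F_u ≤ 2.4 d t F_u): upper limit = 2.4·0.875·0.25·65 = 34.12 kips.
  Edge l_c = 1.25 − 0.9375/2 = 0.7812 → r_n = 15.23 kips; interior l_c = 3 − 0.9375 = 2.062 → r_n = 34.12 kips.
  R_n,bearing = 2·15.23 + 4·34.12 = 167 kips → 0.75 × 167 = 125 kips.
Bearing governs: 125 kips.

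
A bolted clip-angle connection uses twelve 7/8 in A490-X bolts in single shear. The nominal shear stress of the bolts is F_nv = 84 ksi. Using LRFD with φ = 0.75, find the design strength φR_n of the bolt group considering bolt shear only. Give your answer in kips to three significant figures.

455 kips

A_b = π × 0.875² / 4 = 0.6013 in².
R_n = F_nv · A_b · n · n_s = 84 × 0.6013 × 12 × 1 = 606.1 kips.
Design strength φR_n = 0.75 × 606.1 = 455 kips.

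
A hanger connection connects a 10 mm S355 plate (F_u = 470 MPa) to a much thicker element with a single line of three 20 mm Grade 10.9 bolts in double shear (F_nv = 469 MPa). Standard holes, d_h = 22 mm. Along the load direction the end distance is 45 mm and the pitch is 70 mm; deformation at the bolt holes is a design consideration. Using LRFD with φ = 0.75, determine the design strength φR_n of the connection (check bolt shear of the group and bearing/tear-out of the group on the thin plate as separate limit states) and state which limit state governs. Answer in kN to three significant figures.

Bolt shear: A_b = π·20²/4 = 314.2 mm²; R_n = 469 × 314.2 × 3 × 2 / 1000 = 884 kN → 0.75 × 884 = 663 kN.
Bearing (1.2 l_c t F_u ≤ 2.4 d t F_u): upper limit = 2.4·20·10·470 / 1000 = 225.6 kN.
  Edge l_c = 45 − 22/2 = 34 → r_n = 191.8 kN; interior l_c = 70 − 22 = 48 → r_n = 225.6 kN.
  R_n,bearing = 1·191.8 + 2·225.6 = 643 kN → 0.75 × 643 = 482 kN.
Bearing governs: 482 kN.

482 kN (bearing governs)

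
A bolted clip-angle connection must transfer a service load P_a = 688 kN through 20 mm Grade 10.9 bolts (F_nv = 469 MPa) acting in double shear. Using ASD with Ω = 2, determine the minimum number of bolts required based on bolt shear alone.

A_b = π·20²/4 = 314.2 mm².
Per-bolt allowable strength R_n/Ω = 469 × 314.2 × 2 / 1000 / 2 = 147.3 kN.
n ≥ 688 / 147.3 = 4.669 → use 5 bolts.

5 bolts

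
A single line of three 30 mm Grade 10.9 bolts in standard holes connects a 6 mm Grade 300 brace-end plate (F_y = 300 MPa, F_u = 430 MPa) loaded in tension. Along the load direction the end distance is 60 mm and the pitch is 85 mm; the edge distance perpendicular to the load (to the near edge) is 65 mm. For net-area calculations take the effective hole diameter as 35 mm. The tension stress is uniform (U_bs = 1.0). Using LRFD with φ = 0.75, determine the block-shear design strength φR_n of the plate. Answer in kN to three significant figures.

Shear plane L_v = 60 + 2·85 = 230 mm; A_gv = 230 × 6 = 1380 mm².
A_nv = (230 − 2.5·35) × 6 = 855 mm².
A_nt = (65 − 0.5·35) × 6 = 285 mm².
0.6 F_u A_nv = 220.6 kN; 0.6 F_y A_gv = 248.4 kN → shear rupture governs the shear term.
R_n = 220.6 + 1.0 × 430 × 285 / 1000 = 343.1 kN.
Design strength φR_n = 0.75 × 343.1 = 257 kN.

257 kN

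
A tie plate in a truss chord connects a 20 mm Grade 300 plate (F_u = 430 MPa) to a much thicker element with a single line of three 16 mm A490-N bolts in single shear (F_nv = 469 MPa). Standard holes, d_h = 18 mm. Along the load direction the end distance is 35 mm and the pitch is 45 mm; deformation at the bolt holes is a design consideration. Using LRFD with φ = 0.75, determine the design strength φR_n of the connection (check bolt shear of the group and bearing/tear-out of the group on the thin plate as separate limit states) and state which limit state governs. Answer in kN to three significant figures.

Bolt shear: A_b = π·16²/4 = 201.1 mm²; R_n = 469 × 201.1 × 3 × 1 / 1000 = 282.9 kN → 0.75 × 282.9 = 212 kN.
Bearing (1.2 l_c t F_u ≤ 2.4 d t F_u): upper limit = 2.4·16·20·430 / 1000 = 330.2 kN.
  Edge l_c = 35 − 18/2 = 26 → r_n = 268.3 kN; interior l_c = 45 − 18 = 27 → r_n = 278.6 kN.
  R_n,bearing = 1·268.3 + 2·278.6 = 825.6 kN → 0.75 × 825.6 = 619 kN.
Bolt shear governs: 212 kN.

212 kN (bolt shear governs)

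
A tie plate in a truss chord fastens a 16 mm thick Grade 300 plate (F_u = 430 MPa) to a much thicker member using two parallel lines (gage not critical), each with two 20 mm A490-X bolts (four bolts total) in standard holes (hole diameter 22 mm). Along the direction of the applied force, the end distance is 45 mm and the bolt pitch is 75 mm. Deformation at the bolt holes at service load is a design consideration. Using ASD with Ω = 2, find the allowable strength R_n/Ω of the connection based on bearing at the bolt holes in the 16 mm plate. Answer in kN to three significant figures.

Per bolt r_n = 1.2 l_c t F_u ≤ 2.4 d t F_u; upper limit = 2.4 × 20 × 16 × 430 / 1000 = 330.2 kN.
Edge bolt: l_c = 45 − 22/2 = 34 mm → 1.2 × 34 × 16 × 430 / 1000 = 280.7 → r_n = 280.7 kN.
Interior bolts: l_c = 75 − 22 = 53 mm → 1.2 × 53 × 16 × 430 / 1000 = 437.6 → r_n = 330.2 kN.
R_n = 2 × 280.7 + 2 × 330.2 = 1222 kN.
Allowable strength R_n/Ω = 1222 / 2 = 611 kN.

611 kN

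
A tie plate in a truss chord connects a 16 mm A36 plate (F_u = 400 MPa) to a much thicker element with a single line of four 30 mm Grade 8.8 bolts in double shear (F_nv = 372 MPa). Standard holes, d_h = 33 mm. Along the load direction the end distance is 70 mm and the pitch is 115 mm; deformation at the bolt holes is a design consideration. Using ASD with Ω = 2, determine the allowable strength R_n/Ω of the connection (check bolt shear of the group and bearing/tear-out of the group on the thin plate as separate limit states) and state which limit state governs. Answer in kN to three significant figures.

Bolt shear: A_b = π·30²/4 = 706.9 mm²; R_n = 372 × 706.9 × 4 × 2 / 1000 = 2104 kN → 2104 / 2 = 1050 kN.
Bearing (1.2 l_c t F_u ≤ 2.4 d t F_u): upper limit = 2.4·30·16·400 / 1000 = 460.8 kN.
  Edge l_c = 70 − 33/2 = 53.5 → r_n = 410.9 kN; interior l_c = 115 − 33 = 82 → r_n = 460.8 kN.
  R_n,bearing = 1·410.9 + 3·460.8 = 1793 kN → 1793 / 2 = 897 kN.
Bearing governs: 897 kN.

897 kN (bearing governs)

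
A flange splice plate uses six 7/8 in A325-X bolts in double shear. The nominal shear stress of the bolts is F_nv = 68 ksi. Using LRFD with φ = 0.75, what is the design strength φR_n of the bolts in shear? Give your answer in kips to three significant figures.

A_b = π × 0.875² / 4 = 0.6013 in².
R_n = F_nv · A_b · n · n_s = 68 × 0.6013 × 6 × 2 = 490.7 kips.
Design strength φR_n = 0.75 × 490.7 = 368 kips.

368 kips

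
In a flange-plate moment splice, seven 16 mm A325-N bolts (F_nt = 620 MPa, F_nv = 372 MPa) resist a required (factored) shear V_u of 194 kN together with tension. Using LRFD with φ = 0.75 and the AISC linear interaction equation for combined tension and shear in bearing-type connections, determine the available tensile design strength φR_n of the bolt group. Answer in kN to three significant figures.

527 kN

A_b = π·16²/4 = 201.1 mm²; f_rv = 194 × 1000 / (7 × 201.1) = 137.8 MPa.
F'_nt = 1.3 F_nt − (F_nt / φF_nv) f_rv = 1.3·620 − (620/(0.75·372))·137.8 = 499.7 MPa, capped at F_nt → F'_nt = 499.7 MPa.
R_n = F'_nt · A_b · n = 499.7 × 201.1 × 7 / 1000 = 703.3 kN.
Design strength φR_n = 0.75 × 703.3 = 527 kN.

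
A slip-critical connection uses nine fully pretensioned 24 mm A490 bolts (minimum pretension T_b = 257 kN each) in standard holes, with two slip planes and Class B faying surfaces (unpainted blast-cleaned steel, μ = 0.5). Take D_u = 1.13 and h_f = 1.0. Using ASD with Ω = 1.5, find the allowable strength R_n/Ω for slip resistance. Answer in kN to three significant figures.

R_n = μ · D_u · h_f · T_b · n_s · n_b = 0.5 × 1.13 × 1.0 × 257 × 2 × 9 = 2614 kN.
Allowable strength R_n/Ω = 2614 / 1.5 = 1740 kN.

1740 kN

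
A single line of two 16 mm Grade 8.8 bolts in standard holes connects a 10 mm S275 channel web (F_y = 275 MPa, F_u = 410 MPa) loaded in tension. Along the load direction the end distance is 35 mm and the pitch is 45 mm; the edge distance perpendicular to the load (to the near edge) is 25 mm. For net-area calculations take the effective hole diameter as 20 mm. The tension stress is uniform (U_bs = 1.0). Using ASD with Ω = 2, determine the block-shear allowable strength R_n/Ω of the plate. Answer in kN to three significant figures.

92.2 kN

Shear plane L_v = 35 + 1·45 = 80 mm; A_gv = 80 × 10 = 800 mm².
A_nv = (80 − 1.5·20) × 10 = 500 mm².
A_nt = (25 − 0.5·20) × 10 = 150 mm².
0.6 F_u A_nv = 123 kN; 0.6 F_y A_gv = 132 kN → shear rupture governs the shear term.
R_n = 123 + 1.0 × 410 × 150 / 1000 = 184.5 kN.
Allowable strength R_n/Ω = 184.5 / 2 = 92.2 kN.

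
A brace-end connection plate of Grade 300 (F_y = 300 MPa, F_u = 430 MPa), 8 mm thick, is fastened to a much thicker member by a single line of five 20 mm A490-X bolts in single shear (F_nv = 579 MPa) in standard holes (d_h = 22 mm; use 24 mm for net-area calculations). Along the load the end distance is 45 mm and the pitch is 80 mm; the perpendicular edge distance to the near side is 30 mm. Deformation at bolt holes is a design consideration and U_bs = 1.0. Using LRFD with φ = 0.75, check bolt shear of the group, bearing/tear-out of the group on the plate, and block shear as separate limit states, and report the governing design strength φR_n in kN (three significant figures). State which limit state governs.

441 kN (block shear governs)

Bolt shear: A_b = π·20²/4 = 314.2 mm²; R_n = 579 × 314.2 × 5 × 1 / 1000 = 909.5 kN → 0.75 × 909.5 = 682 kN.
Bearing: edge l_c = 34, r_n = 140.4 kN; interior l_c = 58, r_n = 165.1 kN; R_n = 140.4 + 4·165.1 = 800.8 kN → 601 kN.
Block shear: A_gv = 2920, A_nv = 2056, A_nt = 144 mm²; R_n = min(0.6F_uA_nv, 0.6F_yA_gv) + U_bs·F_u·A_nt = 587.5 kN → 441 kN.
Block shear governs: 441 kN.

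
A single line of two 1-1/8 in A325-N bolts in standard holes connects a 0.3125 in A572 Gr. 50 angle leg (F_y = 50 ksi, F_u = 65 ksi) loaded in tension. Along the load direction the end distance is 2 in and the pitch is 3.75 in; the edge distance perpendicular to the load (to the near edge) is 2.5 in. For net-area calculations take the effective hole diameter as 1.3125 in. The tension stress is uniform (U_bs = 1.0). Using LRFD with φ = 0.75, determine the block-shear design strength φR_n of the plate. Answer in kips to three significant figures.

62.7 kips

Shear plane L_v = 2 + 1·3.75 = 5.75 in; A_gv = 5.75 × 0.3125 = 1.797 in².
A_nv = (5.75 − 1.5·1.3125) × 0.3125 = 1.182 in².
A_nt = (2.5 − 0.5·1.3125) × 0.3125 = 0.5762 in².
0.6 F_u A_nv = 46.08 kips; 0.6 F_y A_gv = 53.91 kips → shear rupture governs the shear term.
R_n = 46.08 + 1.0 × 65 × 0.5762 = 83.54 kips.
Design strength φR_n = 0.75 × 83.54 = 62.7 kips.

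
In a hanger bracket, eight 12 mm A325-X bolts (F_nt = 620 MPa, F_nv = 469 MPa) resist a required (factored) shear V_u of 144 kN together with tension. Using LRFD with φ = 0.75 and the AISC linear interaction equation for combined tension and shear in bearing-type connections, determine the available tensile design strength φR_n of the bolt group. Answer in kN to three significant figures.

357 kN

A_b = π·12²/4 = 113.1 mm²; f_rv = 144 × 1000 / (8 × 113.1) = 159.2 MPa.
F'_nt = 1.3 F_nt − (F_nt / φF_nv) f_rv = 1.3·620 − (620/(0.75·469))·159.2 = 525.5 MPa, capped at F_nt → F'_nt = 525.5 MPa.
R_n = F'_nt · A_b · n = 525.5 × 113.1 × 8 / 1000 = 475.4 kN.
Design strength φR_n = 0.75 × 475.4 = 357 kN.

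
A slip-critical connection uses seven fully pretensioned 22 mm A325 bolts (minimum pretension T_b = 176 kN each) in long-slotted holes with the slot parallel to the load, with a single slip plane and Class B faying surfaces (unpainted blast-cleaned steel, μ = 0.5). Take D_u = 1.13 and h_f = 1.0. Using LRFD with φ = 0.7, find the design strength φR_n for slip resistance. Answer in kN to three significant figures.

487 kN

R_n = μ · D_u · h_f · T_b · n_s · n_b = 0.5 × 1.13 × 1.0 × 176 × 1 × 7 = 696.1 kN.
Design strength φR_n = 0.7 × 696.1 = 487 kN.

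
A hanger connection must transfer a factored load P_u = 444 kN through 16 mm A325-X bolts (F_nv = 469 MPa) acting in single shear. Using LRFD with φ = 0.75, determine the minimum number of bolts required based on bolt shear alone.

A_b = π·16²/4 = 201.1 mm².
Per-bolt design strength φR_n = 0.75 × 469 × 201.1 × 1 / 1000 = 70.72 kN.
n ≥ 444 / 70.72 = 6.278 → use 7 bolts.

7 bolts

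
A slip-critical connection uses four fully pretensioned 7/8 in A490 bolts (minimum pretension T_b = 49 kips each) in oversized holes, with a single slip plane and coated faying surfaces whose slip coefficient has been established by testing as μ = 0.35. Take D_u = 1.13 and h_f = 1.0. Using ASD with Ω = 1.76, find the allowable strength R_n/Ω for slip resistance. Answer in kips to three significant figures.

R_n = μ · D_u · h_f · T_b · n_s · n_b = 0.35 × 1.13 × 1.0 × 49 × 1 × 4 = 77.52 kips.
Allowable strength R_n/Ω = 77.52 / 1.76 = 44 kips.

44 kips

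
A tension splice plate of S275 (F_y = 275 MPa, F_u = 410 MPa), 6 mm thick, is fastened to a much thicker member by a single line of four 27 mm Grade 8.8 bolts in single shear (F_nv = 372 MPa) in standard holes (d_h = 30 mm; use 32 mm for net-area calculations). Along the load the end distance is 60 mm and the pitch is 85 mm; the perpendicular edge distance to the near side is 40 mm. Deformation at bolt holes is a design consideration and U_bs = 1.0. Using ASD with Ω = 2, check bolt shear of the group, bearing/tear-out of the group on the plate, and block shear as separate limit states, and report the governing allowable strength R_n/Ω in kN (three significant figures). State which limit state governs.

Bolt shear: A_b = π·27²/4 = 572.6 mm²; R_n = 372 × 572.6 × 4 × 1 / 1000 = 852 kN → 852 / 2 = 426 kN.
Bearing: edge l_c = 45, r_n = 132.8 kN; interior l_c = 55, r_n = 159.4 kN; R_n = 132.8 + 3·159.4 = 611.1 kN → 306 kN.
Block shear: A_gv = 1890, A_nv = 1218, A_nt = 144 mm²; R_n = min(0.6F_uA_nv, 0.6F_yA_gv) + U_bs·F_u·A_nt = 358.7 kN → 179 kN.
Block shear governs: 179 kN.

179 kN (block shear governs)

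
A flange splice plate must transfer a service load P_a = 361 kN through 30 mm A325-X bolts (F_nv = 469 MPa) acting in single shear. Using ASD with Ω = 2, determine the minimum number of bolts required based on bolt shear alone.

3 bolts

A_b = π·30²/4 = 706.9 mm².
Per-bolt allowable strength R_n/Ω = 469 × 706.9 × 1 / 1000 / 2 = 165.8 kN.
n ≥ 361 / 165.8 = 2.178 → use 3 bolts.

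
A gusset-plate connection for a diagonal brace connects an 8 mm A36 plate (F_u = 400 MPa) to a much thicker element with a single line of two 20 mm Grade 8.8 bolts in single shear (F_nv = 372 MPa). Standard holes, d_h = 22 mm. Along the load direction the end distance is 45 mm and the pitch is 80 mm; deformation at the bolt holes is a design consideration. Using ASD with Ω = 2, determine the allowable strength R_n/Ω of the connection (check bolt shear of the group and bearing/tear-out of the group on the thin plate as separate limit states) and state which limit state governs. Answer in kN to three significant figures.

117 kN (bolt shear governs)

Bolt shear: A_b = π·20²/4 = 314.2 mm²; R_n = 372 × 314.2 × 2 × 1 / 1000 = 233.7 kN → 233.7 / 2 = 117 kN.
Bearing (1.2 l_c t F_u ≤ 2.4 d t F_u): upper limit = 2.4·20·8·400 / 1000 = 153.6 kN.
  Edge l_c = 45 − 22/2 = 34 → r_n = 130.6 kN; interior l_c = 80 − 22 = 58 → r_n = 153.6 kN.
  R_n,bearing = 1·130.6 + 1·153.6 = 284.2 kN → 284.2 / 2 = 142 kN.
Bolt shear governs: 117 kN.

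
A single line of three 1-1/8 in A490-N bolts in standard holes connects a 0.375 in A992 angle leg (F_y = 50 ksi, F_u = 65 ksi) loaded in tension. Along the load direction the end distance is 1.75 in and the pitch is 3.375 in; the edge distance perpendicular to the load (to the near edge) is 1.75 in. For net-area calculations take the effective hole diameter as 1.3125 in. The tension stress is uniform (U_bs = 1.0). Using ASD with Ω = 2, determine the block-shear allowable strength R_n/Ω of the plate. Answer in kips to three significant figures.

51.5 kips

Shear plane L_v = 1.75 + 2·3.375 = 8.5 in; A_gv = 8.5 × 0.375 = 3.188 in².
A_nv = (8.5 − 2.5·1.3125) × 0.375 = 1.957 in².
A_nt = (1.75 − 0.5·1.3125) × 0.375 = 0.4102 in².
0.6 F_u A_nv = 76.32 kips; 0.6 F_y A_gv = 95.62 kips → shear rupture governs the shear term.
R_n = 76.32 + 1.0 × 65 × 0.4102 = 103 kips.
Allowable strength R_n/Ω = 103 / 2 = 51.5 kips.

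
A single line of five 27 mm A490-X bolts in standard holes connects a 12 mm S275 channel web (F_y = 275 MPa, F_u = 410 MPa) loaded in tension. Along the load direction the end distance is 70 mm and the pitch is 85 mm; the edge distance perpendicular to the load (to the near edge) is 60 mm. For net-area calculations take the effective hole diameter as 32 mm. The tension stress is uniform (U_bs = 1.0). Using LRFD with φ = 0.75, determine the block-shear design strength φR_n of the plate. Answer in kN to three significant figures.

751 kN

Shear plane L_v = 70 + 4·85 = 410 mm; A_gv = 410 × 12 = 4920 mm².
A_nv = (410 − 4.5·32) × 12 = 3192 mm².
A_nt = (60 − 0.5·32) × 12 = 528 mm².
0.6 F_u A_nv = 785.2 kN; 0.6 F_y A_gv = 811.8 kN → shear rupture governs the shear term.
R_n = 785.2 + 1.0 × 410 × 528 / 1000 = 1002 kN.
Design strength φR_n = 0.75 × 1002 = 751 kN.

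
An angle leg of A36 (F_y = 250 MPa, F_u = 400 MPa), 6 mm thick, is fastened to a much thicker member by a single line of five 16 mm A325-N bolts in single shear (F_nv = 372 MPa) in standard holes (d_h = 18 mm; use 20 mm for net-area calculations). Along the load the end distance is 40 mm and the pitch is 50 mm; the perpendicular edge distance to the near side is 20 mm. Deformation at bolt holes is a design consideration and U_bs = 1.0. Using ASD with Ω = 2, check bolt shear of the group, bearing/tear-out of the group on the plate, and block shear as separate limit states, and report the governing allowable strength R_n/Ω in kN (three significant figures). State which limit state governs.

Bolt shear: A_b = π·16²/4 = 201.1 mm²; R_n = 372 × 201.1 × 5 × 1 / 1000 = 374 kN → 374 / 2 = 187 kN.
Bearing: edge l_c = 31, r_n = 89.28 kN; interior l_c = 32, r_n = 92.16 kN; R_n = 89.28 + 4·92.16 = 457.9 kN → 229 kN.
Block shear: A_gv = 1440, A_nv = 900, A_nt = 60 mm²; R_n = min(0.6F_uA_nv, 0.6F_yA_gv) + U_bs·F_u·A_nt = 240 kN → 120 kN.
Block shear governs: 120 kN.

120 kN (block shear governs)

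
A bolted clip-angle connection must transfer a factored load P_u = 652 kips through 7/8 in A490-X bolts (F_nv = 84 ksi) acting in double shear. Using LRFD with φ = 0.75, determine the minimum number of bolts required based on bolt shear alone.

9 bolts

A_b = π·0.875²/4 = 0.6013 in².
Per-bolt design strength φR_n = 0.75 × 84 × 0.6013 × 2 = 75.77 kips.
n ≥ 652 / 75.77 = 8.605 → use 9 bolts.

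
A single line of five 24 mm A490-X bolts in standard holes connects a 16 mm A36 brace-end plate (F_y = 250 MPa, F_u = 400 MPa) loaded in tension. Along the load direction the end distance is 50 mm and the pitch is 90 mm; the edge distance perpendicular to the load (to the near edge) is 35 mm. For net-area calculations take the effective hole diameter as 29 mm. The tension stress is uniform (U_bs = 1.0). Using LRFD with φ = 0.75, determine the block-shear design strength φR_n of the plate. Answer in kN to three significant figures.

836 kN

Shear plane L_v = 50 + 4·90 = 410 mm; A_gv = 410 × 16 = 6560 mm².
A_nv = (410 − 4.5·29) × 16 = 4472 mm².
A_nt = (35 − 0.5·29) × 16 = 328 mm².
0.6 F_u A_nv = 1073 kN; 0.6 F_y A_gv = 984 kN → shear yielding governs the shear term.
R_n = 984 + 1.0 × 400 × 328 / 1000 = 1115 kN.
Design strength φR_n = 0.75 × 1115 = 836 kN.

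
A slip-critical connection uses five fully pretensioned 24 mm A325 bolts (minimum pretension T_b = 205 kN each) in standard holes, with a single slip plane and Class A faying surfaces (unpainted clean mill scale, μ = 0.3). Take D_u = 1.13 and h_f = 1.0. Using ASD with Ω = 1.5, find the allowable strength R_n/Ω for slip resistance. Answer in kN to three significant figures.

232 kN

R_n = μ · D_u · h_f · T_b · n_s · n_b = 0.3 × 1.13 × 1.0 × 205 × 1 × 5 = 347.5 kN.
Allowable strength R_n/Ω = 347.5 / 1.5 = 232 kN.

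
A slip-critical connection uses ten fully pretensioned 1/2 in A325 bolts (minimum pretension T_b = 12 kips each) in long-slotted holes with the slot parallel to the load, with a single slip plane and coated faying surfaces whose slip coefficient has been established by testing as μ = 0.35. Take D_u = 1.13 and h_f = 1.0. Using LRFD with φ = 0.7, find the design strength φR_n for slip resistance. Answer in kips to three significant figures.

R_n = μ · D_u · h_f · T_b · n_s · n_b = 0.35 × 1.13 × 1.0 × 12 × 1 × 10 = 47.46 kips.
Design strength φR_n = 0.7 × 47.46 = 33.2 kips.

33.2 kips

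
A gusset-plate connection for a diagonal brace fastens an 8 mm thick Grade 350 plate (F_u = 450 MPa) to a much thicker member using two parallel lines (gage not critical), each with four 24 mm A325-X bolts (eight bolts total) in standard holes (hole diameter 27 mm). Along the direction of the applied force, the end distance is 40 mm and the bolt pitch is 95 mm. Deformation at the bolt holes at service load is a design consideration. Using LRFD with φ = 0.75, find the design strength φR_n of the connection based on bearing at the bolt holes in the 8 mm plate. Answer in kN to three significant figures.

1100 kN

Per bolt r_n = 1.2 l_c t F_u ≤ 2.4 d t F_u; upper limit = 2.4 × 24 × 8 × 450 / 1000 = 207.4 kN.
Edge bolt: l_c = 40 − 27/2 = 26.5 mm → 1.2 × 26.5 × 8 × 450 / 1000 = 114.5 → r_n = 114.5 kN.
Interior bolts: l_c = 95 − 27 = 68 mm → 1.2 × 68 × 8 × 450 / 1000 = 293.8 → r_n = 207.4 kN.
R_n = 2 × 114.5 + 6 × 207.4 = 1473 kN.
Design strength φR_n = 0.75 × 1473 = 1100 kN.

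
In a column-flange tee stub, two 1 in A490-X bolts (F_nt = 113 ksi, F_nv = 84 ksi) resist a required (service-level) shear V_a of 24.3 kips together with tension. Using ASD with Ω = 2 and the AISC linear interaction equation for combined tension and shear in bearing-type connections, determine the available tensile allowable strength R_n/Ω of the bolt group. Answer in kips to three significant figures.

82.7 kips

A_b = π·1²/4 = 0.7854 in²; f_rv = 24.3 / (2 × 0.7854) = 15.47 ksi.
F'_nt = 1.3 F_nt − (Ω F_nt / F_nv) f_rv = 1.3·113 − (2·113/84)·15.47 = 105.3 ksi, capped at F_nt → F'_nt = 105.3 ksi.
R_n = F'_nt · A_b · n = 105.3 × 0.7854 × 2 = 165.4 kips.
Allowable strength R_n/Ω = 165.4 / 2 = 82.7 kips.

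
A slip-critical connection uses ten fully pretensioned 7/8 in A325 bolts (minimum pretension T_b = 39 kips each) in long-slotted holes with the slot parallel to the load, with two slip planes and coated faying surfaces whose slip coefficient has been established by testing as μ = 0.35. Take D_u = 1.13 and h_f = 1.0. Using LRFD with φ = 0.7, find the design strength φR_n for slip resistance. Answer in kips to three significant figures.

R_n = μ · D_u · h_f · T_b · n_s · n_b = 0.35 × 1.13 × 1.0 × 39 × 2 × 10 = 308.5 kips.
Design strength φR_n = 0.7 × 308.5 = 216 kips.

216 kips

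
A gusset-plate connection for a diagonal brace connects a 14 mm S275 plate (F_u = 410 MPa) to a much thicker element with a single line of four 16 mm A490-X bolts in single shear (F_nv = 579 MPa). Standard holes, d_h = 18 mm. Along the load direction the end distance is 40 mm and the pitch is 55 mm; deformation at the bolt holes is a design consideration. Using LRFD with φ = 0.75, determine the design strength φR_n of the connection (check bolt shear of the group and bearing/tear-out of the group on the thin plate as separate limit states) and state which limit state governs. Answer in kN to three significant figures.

Bolt shear: A_b = π·16²/4 = 201.1 mm²; R_n = 579 × 201.1 × 4 × 1 / 1000 = 465.7 kN → 0.75 × 465.7 = 349 kN.
Bearing (1.2 l_c t F_u ≤ 2.4 d t F_u): upper limit = 2.4·16·14·410 / 1000 = 220.4 kN.
  Edge l_c = 40 − 18/2 = 31 → r_n = 213.5 kN; interior l_c = 55 − 18 = 37 → r_n = 220.4 kN.
  R_n,bearing = 1·213.5 + 3·220.4 = 874.8 kN → 0.75 × 874.8 = 656 kN.
Bolt shear governs: 349 kN.

349 kN (bolt shear governs)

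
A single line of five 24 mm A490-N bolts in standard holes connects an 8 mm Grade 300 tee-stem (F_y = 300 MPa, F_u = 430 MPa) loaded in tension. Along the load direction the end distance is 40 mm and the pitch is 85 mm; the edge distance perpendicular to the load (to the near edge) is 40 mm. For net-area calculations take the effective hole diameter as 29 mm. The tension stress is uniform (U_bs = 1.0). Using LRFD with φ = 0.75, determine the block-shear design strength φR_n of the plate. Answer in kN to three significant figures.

452 kN

Shear plane L_v = 40 + 4·85 = 380 mm; A_gv = 380 × 8 = 3040 mm².
A_nv = (380 − 4.5·29) × 8 = 1996 mm².
A_nt = (40 − 0.5·29) × 8 = 204 mm².
0.6 F_u A_nv = 515 kN; 0.6 F_y A_gv = 547.2 kN → shear rupture governs the shear term.
R_n = 515 + 1.0 × 430 × 204 / 1000 = 602.7 kN.
Design strength φR_n = 0.75 × 602.7 = 452 kN.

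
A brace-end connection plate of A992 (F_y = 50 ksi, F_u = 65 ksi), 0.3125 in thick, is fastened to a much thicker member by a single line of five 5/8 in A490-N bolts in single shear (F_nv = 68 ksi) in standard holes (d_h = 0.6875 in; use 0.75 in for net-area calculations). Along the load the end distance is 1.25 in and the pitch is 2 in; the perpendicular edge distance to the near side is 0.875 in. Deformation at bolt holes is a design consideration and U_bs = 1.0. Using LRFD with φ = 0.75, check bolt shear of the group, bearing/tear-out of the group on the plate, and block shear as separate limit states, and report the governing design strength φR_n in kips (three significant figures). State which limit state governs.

61.3 kips (block shear governs)

Bolt shear: A_b = π·0.625²/4 = 0.3068 in²; R_n = 68 × 0.3068 × 5 × 1 = 104.3 kips → 0.75 × 104.3 = 78.2 kips.
Bearing: edge l_c = 0.9062, r_n = 22.09 kips; interior l_c = 1.312, r_n = 30.47 kips; R_n = 22.09 + 4·30.47 = 144 kips → 108 kips.
Block shear: A_gv = 2.891, A_nv = 1.836, A_nt = 0.1562 in²; R_n = min(0.6F_uA_nv, 0.6F_yA_gv) + U_bs·F_u·A_nt = 81.76 kips → 61.3 kips.
Block shear governs: 61.3 kips.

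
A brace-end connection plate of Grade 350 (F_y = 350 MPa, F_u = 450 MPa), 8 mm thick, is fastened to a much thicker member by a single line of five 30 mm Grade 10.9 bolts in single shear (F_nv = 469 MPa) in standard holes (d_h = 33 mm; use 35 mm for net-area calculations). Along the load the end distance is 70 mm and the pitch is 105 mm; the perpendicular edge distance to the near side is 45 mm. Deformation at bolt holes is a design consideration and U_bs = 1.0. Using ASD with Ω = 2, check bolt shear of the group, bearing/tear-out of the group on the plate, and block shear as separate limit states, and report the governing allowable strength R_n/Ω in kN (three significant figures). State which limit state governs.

Bolt shear: A_b = π·30²/4 = 706.9 mm²; R_n = 469 × 706.9 × 5 × 1 / 1000 = 1658 kN → 1658 / 2 = 829 kN.
Bearing: edge l_c = 53.5, r_n = 231.1 kN; interior l_c = 72, r_n = 259.2 kN; R_n = 231.1 + 4·259.2 = 1268 kN → 634 kN.
Block shear: A_gv = 3920, A_nv = 2660, A_nt = 220 mm²; R_n = min(0.6F_uA_nv, 0.6F_yA_gv) + U_bs·F_u·A_nt = 817.2 kN → 409 kN.
Block shear governs: 409 kN.

409 kN (block shear governs)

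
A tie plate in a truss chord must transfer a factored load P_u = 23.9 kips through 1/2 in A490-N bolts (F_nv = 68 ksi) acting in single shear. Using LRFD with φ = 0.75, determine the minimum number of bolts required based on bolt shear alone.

3 bolts

A_b = π·0.5²/4 = 0.1963 in².
Per-bolt design strength φR_n = 0.75 × 68 × 0.1963 × 1 = 10.01 kips.
n ≥ 23.9 / 10.01 = 2.387 → use 3 bolts.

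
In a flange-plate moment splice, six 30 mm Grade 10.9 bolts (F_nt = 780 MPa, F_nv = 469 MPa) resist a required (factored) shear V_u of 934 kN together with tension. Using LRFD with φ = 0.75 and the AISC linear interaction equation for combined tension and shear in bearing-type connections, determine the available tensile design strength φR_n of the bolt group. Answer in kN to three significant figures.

A_b = π·30²/4 = 706.9 mm²; f_rv = 934 × 1000 / (6 × 706.9) = 220.2 MPa.
F'_nt = 1.3 F_nt − (F_nt / φF_nv) f_rv = 1.3·780 − (780/(0.75·469))·220.2 = 525.7 MPa, capped at F_nt → F'_nt = 525.7 MPa.
R_n = F'_nt · A_b · n = 525.7 × 706.9 × 6 / 1000 = 2229 kN.
Design strength φR_n = 0.75 × 2229 = 1670 kN.

1670 kN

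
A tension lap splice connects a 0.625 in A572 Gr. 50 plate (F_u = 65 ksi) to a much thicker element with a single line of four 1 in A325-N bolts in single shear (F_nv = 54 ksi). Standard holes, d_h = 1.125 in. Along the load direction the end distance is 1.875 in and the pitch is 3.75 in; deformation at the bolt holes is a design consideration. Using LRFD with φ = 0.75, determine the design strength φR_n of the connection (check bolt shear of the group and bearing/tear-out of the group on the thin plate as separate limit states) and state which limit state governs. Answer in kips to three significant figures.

Bolt shear: A_b = π·1²/4 = 0.7854 in²; R_n = 54 × 0.7854 × 4 × 1 = 169.6 kips → 0.75 × 169.6 = 127 kips.
Bearing (1.2 l_c t F_u ≤ 2.4 d t F_u): upper limit = 2.4·1·0.625·65 = 97.5 kips.
  Edge l_c = 1.875 − 1.125/2 = 1.312 → r_n = 63.98 kips; interior l_c = 3.75 − 1.125 = 2.625 → r_n = 97.5 kips.
  R_n,bearing = 1·63.98 + 3·97.5 = 356.5 kips → 0.75 × 356.5 = 267 kips.
Bolt shear governs: 127 kips.

127 kips (bolt shear governs)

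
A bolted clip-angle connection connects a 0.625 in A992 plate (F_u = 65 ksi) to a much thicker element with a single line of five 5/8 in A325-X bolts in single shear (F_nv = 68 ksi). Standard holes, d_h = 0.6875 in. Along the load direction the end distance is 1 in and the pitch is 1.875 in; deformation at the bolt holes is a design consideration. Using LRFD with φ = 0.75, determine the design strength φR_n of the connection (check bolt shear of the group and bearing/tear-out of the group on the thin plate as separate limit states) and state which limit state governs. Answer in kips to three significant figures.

78.2 kips (bolt shear governs)

Bolt shear: A_b = π·0.625²/4 = 0.3068 in²; R_n = 68 × 0.3068 × 5 × 1 = 104.3 kips → 0.75 × 104.3 = 78.2 kips.
Bearing (1.2 l_c t F_u ≤ 2.4 d t F_u): upper limit = 2.4·0.625·0.625·65 = 60.94 kips.
  Edge l_c = 1 − 0.6875/2 = 0.6562 → r_n = 31.99 kips; interior l_c = 1.875 − 0.6875 = 1.188 → r_n = 57.89 kips.
  R_n,bearing = 1·31.99 + 4·57.89 = 263.6 kips → 0.75 × 263.6 = 198 kips.
Bolt shear governs: 78.2 kips.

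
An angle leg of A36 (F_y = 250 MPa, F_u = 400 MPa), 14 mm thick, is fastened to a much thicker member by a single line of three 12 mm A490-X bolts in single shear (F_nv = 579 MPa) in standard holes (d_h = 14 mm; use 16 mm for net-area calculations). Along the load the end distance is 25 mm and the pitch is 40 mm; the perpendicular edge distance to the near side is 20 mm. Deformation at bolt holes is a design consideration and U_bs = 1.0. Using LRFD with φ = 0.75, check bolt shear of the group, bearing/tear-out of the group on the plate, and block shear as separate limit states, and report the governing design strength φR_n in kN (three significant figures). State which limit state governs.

Bolt shear: A_b = π·12²/4 = 113.1 mm²; R_n = 579 × 113.1 × 3 × 1 / 1000 = 196.5 kN → 0.75 × 196.5 = 147 kN.
Bearing: edge l_c = 18, r_n = 121 kN; interior l_c = 26, r_n = 161.3 kN; R_n = 121 + 2·161.3 = 443.5 kN → 333 kN.
Block shear: A_gv = 1470, A_nv = 910, A_nt = 168 mm²; R_n = min(0.6F_uA_nv, 0.6F_yA_gv) + U_bs·F_u·A_nt = 285.6 kN → 214 kN.
Bolt shear governs: 147 kN.

147 kN (bolt shear governs)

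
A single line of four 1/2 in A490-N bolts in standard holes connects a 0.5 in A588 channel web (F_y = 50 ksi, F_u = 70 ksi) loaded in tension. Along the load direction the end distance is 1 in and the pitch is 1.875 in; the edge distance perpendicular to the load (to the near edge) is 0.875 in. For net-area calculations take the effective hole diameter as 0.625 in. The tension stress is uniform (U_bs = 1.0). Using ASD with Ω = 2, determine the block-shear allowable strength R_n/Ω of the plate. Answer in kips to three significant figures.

Shear plane L_v = 1 + 3·1.875 = 6.625 in; A_gv = 6.625 × 0.5 = 3.312 in².
A_nv = (6.625 − 3.5·0.625) × 0.5 = 2.219 in².
A_nt = (0.875 − 0.5·0.625) × 0.5 = 0.2812 in².
0.6 F_u A_nv = 93.19 kips; 0.6 F_y A_gv = 99.38 kips → shear rupture governs the shear term.
R_n = 93.19 + 1.0 × 70 × 0.2812 = 112.9 kips.
Allowable strength R_n/Ω = 112.9 / 2 = 56.4 kips.

56.4 kips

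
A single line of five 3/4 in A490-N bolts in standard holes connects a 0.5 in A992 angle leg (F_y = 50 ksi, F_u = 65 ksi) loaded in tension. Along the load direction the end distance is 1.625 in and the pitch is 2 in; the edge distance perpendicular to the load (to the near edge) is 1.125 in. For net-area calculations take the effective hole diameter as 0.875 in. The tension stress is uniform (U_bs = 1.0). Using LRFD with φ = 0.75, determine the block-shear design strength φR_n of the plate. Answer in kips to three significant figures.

99.9 kips

Shear plane L_v = 1.625 + 4·2 = 9.625 in; A_gv = 9.625 × 0.5 = 4.812 in².
A_nv = (9.625 − 4.5·0.875) × 0.5 = 2.844 in².
A_nt = (1.125 − 0.5·0.875) × 0.5 = 0.3438 in².
0.6 F_u A_nv = 110.9 kips; 0.6 F_y A_gv = 144.4 kips → shear rupture governs the shear term.
R_n = 110.9 + 1.0 × 65 × 0.3438 = 133.2 kips.
Design strength φR_n = 0.75 × 133.2 = 99.9 kips.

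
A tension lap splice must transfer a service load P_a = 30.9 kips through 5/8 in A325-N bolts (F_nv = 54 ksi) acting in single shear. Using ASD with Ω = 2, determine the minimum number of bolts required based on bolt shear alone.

4 bolts

A_b = π·0.625²/4 = 0.3068 in².
Per-bolt allowable strength R_n/Ω = 54 × 0.3068 × 1 / 2 = 8.283 kips.
n ≥ 30.9 / 8.283 = 3.73 → use 4 bolts.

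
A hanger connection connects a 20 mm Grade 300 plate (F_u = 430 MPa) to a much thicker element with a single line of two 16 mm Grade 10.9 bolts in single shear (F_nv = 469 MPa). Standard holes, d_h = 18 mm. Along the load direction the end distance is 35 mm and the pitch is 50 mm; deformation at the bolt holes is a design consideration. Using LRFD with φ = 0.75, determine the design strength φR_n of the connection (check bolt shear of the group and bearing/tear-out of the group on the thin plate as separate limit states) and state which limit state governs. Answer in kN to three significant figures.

141 kN (bolt shear governs)

Bolt shear: A_b = π·16²/4 = 201.1 mm²; R_n = 469 × 201.1 × 2 × 1 / 1000 = 188.6 kN → 0.75 × 188.6 = 141 kN.
Bearing (1.2 l_c t F_u ≤ 2.4 d t F_u): upper limit = 2.4·16·20·430 / 1000 = 330.2 kN.
  Edge l_c = 35 − 18/2 = 26 → r_n = 268.3 kN; interior l_c = 50 − 18 = 32 → r_n = 330.2 kN.
  R_n,bearing = 1·268.3 + 1·330.2 = 598.6 kN → 0.75 × 598.6 = 449 kN.
Bolt shear governs: 141 kN.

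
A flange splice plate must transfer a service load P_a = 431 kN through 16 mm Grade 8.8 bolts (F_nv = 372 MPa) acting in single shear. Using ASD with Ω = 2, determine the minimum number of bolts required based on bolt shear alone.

A_b = π·16²/4 = 201.1 mm².
Per-bolt allowable strength R_n/Ω = 372 × 201.1 × 1 / 1000 / 2 = 37.4 kN.
n ≥ 431 / 37.4 = 11.52 → use 12 bolts.

12 bolts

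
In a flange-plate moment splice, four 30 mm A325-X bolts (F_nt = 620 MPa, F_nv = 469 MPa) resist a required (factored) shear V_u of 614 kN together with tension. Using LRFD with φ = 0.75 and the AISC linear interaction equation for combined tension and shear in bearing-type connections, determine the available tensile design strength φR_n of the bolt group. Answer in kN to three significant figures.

A_b = π·30²/4 = 706.9 mm²; f_rv = 614 × 1000 / (4 × 706.9) = 217.2 MPa.
F'_nt = 1.3 F_nt − (F_nt / φF_nv) f_rv = 1.3·620 − (620/(0.75·469))·217.2 = 423.2 MPa, capped at F_nt → F'_nt = 423.2 MPa.
R_n = F'_nt · A_b · n = 423.2 × 706.9 × 4 / 1000 = 1197 kN.
Design strength φR_n = 0.75 × 1197 = 897 kN.

897 kN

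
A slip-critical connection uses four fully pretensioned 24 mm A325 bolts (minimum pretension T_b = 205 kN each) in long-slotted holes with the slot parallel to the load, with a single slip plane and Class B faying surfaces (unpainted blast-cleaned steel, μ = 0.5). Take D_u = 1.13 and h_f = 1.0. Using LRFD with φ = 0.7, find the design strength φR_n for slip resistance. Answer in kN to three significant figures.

324 kN

R_n = μ · D_u · h_f · T_b · n_s · n_b = 0.5 × 1.13 × 1.0 × 205 × 1 × 4 = 463.3 kN.
Design strength φR_n = 0.7 × 463.3 = 324 kN.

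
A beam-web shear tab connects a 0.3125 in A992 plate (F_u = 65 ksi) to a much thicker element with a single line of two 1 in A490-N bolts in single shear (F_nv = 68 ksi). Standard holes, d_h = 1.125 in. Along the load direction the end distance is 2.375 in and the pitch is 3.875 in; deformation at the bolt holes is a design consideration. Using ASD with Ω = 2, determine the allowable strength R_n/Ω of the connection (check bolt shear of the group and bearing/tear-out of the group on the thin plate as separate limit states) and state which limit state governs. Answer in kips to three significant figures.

46.5 kips (bearing governs)

Bolt shear: A_b = π·1²/4 = 0.7854 in²; R_n = 68 × 0.7854 × 2 × 1 = 106.8 kips → 106.8 / 2 = 53.4 kips.
Bearing (1.2 l_c t F_u ≤ 2.4 d t F_u): upper limit = 2.4·1·0.3125·65 = 48.75 kips.
  Edge l_c = 2.375 − 1.125/2 = 1.812 → r_n = 44.18 kips; interior l_c = 3.875 − 1.125 = 2.75 → r_n = 48.75 kips.
  R_n,bearing = 1·44.18 + 1·48.75 = 92.93 kips → 92.93 / 2 = 46.5 kips.
Bearing governs: 46.5 kips.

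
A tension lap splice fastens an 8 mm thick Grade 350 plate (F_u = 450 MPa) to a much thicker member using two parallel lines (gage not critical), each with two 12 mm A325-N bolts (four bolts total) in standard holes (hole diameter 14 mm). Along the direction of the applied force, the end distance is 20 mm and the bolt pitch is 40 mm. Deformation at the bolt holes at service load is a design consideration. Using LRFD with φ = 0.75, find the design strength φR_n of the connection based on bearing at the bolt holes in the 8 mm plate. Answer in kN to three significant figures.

240 kN

Per bolt r_n = 1.2 l_c t F_u ≤ 2.4 d t F_u; upper limit = 2.4 × 12 × 8 × 450 / 1000 = 103.7 kN.
Edge bolt: l_c = 20 − 14/2 = 13 mm → 1.2 × 13 × 8 × 450 / 1000 = 56.16 → r_n = 56.16 kN.
Interior bolts: l_c = 40 − 14 = 26 mm → 1.2 × 26 × 8 × 450 / 1000 = 112.3 → r_n = 103.7 kN.
R_n = 2 × 56.16 + 2 × 103.7 = 319.7 kN.
Design strength φR_n = 0.75 × 319.7 = 240 kN.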